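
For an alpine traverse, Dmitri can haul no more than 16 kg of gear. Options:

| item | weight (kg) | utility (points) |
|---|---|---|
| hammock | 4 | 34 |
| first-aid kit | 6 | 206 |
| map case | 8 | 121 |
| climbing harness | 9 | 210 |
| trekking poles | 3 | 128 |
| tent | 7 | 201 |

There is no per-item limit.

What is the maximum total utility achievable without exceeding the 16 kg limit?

640

5×trekking poles uses 15 of the 16 kg and totals 640.
That's the maximum — no swap from here does better than 640.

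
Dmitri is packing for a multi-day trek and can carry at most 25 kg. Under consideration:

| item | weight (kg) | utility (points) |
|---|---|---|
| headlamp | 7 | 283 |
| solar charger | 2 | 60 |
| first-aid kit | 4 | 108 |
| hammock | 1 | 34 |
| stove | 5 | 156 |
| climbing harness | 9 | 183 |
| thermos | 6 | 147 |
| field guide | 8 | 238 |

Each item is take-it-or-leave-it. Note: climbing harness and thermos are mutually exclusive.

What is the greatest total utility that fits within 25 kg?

Filling by ratio: headlamp + solar charger + hammock + stove + field guide for 771, with 2 kg left unused.
The 2 kg tied up in solar charger is better spent on first-aid kit — total rises to 819 (25 kg).

819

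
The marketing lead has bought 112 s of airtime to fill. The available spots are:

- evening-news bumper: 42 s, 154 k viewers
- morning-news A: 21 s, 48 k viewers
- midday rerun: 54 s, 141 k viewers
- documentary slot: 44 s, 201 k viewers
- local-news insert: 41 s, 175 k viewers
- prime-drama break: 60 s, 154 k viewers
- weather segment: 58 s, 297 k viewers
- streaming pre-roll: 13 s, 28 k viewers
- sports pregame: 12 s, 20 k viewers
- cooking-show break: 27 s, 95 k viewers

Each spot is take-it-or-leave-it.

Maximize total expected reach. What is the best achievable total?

500

A density-first pass picks documentary slot + weather segment — 498 at 102 s.
The 44 s tied up in documentary slot is better spent on local-news insert + streaming pre-roll — total rises to 500 (112 s).
No other feasible combination exceeds 500.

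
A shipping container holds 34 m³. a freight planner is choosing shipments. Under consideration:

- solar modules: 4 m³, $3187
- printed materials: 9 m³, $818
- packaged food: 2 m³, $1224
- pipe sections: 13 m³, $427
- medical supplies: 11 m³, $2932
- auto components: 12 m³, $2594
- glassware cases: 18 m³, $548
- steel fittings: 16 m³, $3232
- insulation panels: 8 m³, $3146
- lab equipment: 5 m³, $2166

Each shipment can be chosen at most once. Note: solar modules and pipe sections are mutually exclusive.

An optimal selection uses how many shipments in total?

5

Best achievable revenue is 12655.
For example solar modules + packaged food + medical supplies + insulation panels + lab equipment achieves it, using 30 m³.
Any selection reaching 12655 contains exactly 5 shipments.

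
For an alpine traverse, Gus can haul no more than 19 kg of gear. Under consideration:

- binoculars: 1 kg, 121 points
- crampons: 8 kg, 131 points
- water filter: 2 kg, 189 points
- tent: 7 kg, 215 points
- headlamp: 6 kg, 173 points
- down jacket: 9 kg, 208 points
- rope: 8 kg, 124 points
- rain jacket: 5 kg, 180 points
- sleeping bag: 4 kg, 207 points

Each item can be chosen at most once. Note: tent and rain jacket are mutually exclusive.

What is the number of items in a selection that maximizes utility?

5

Optimal total is 870.
For example binoculars + water filter + headlamp + rain jacket + sleeping bag achieves it, using 18 kg.
Any selection reaching 870 contains exactly 5 items.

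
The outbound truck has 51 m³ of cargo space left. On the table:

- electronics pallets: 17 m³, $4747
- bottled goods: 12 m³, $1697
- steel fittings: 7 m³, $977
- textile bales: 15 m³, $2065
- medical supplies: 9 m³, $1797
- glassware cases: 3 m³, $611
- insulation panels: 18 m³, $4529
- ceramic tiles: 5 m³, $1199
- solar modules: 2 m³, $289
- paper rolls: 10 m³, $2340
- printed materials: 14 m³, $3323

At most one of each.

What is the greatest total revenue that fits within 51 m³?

12888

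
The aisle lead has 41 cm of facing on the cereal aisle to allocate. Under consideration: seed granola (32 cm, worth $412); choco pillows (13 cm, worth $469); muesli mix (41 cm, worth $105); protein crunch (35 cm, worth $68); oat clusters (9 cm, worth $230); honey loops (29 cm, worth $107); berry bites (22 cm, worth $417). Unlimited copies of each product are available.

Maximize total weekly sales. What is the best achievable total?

Density check — choco pillows 36.08, oat clusters 25.56, berry bites 18.95 are the best per cm.
Taking 3×choco pillows: 39 cm used, 1407 in weekly sales.

1407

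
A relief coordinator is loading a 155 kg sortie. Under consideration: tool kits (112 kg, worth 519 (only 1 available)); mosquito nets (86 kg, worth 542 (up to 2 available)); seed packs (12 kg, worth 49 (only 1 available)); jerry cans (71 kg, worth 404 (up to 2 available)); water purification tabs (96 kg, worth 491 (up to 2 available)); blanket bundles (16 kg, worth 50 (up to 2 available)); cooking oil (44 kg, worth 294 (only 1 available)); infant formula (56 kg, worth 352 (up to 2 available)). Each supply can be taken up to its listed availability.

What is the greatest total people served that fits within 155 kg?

Greedy by ratio would take mosquito nets + seed packs + cooking oil: 142 kg used, total 885.
The 44 kg tied up in cooking oil is better spent on infant formula — total rises to 943 (154 kg).
The spare 1 kg is too small for any remaining supply, and no exchange beats 943.

943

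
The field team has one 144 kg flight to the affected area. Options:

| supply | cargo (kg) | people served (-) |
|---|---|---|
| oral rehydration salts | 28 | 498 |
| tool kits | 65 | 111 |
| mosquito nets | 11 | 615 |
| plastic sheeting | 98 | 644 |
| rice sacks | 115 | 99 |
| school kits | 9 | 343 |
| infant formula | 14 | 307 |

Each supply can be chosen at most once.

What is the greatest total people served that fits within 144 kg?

Ranking by ratio (people served/kg): mosquito nets 55.91, school kits 38.11, infant formula 21.93.
The ratio heuristic lands on oral rehydration salts + tool kits + mosquito nets + school kits + infant formula (1874) but leaves 17 kg idle.
Replace oral rehydration salts and tool kits with plastic sheeting: the trade gains 35 net, giving 1909 at 132 kg.
That's the maximum — no swap from here does better than 1909.

1909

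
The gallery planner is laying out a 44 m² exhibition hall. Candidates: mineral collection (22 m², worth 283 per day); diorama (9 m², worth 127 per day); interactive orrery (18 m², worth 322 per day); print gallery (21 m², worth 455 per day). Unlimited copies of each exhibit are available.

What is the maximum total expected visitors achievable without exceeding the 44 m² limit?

910

Taking 2×print gallery: 42 m² used, 910 in expected visitors.
That's the maximum — no swap from here does better than 910.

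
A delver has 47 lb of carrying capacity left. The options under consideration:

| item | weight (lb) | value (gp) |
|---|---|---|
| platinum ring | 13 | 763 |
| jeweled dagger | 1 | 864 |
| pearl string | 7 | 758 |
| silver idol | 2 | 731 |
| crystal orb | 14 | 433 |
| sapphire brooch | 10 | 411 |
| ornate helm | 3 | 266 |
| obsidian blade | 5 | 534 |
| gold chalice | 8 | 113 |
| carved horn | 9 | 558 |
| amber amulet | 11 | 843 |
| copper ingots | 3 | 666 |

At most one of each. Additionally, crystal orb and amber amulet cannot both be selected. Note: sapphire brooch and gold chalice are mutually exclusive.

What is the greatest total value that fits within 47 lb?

5425

Ranking by ratio (value/lb): jeweled dagger 864.00, silver idol 365.50, copper ingots 222.00, pearl string 108.29.
Greedy by ratio would take jeweled dagger + pearl string + silver idol + ornate helm + obsidian blade + carved horn + amber amulet + copper ingots: 41 lb used, total 5220.
The 9 lb tied up in carved horn is better spent on platinum ring — total rises to 5425 (45 lb).
Nothing else feasible within 47 lb beats 5425.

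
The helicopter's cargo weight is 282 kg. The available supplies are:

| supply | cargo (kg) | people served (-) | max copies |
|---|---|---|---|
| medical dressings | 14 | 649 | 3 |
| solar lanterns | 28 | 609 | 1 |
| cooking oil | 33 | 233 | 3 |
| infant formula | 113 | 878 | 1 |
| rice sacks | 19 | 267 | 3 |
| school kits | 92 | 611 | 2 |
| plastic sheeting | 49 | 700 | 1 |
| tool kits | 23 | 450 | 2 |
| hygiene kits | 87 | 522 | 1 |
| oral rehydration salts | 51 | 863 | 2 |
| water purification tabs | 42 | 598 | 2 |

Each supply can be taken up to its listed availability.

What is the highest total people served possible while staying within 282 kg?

Filling by ratio: 3×medical dressings + solar lanterns + plastic sheeting + 2×tool kits + 2×oral rehydration salts for 5882, with 15 kg left unused.
Replace plastic sheeting with rice sacks + water purification tabs: the trade gains 165 net, giving 6047 at 279 kg.
Every other selection either busts 282 kg or exceeds an availability limit or fails to beat 6047.

6047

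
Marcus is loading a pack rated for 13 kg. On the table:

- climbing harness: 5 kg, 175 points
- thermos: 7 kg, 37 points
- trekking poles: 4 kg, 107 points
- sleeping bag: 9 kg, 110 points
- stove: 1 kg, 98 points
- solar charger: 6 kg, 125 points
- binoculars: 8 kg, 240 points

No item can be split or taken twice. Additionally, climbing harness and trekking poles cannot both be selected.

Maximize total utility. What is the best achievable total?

445

Ranking by ratio (utility/kg): stove 98.00, climbing harness 35.00, binoculars 30.00, trekking poles 26.75.
Trekking poles + stove + binoculars uses 13 of the 13 kg and totals 445.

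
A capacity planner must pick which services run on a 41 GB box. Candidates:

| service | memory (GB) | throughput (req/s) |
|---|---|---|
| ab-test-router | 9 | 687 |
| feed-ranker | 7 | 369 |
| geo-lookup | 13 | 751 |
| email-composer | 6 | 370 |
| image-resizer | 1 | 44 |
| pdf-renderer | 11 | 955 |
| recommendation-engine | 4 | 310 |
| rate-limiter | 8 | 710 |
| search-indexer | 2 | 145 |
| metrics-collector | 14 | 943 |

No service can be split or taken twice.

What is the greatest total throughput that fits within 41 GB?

Ranking by ratio (throughput/GB): rate-limiter 88.75, pdf-renderer 86.82, recommendation-engine 77.50.
Best packing: ab-test-router + email-composer + image-resizer + pdf-renderer + recommendation-engine + rate-limiter + search-indexer — 41 GB, 3221 total.

3221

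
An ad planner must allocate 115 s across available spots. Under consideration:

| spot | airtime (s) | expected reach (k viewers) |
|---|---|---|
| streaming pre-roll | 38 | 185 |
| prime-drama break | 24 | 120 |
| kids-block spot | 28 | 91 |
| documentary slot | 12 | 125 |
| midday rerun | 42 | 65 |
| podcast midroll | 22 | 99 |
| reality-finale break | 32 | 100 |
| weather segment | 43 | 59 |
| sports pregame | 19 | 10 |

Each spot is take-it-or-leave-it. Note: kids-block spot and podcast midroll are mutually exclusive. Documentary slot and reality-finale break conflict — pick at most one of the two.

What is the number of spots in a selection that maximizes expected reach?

The maximum expected reach within 115 s is 539.
streaming pre-roll + prime-drama break + documentary slot + podcast midroll + sports pregame hits 539 at 115 s.
All optima have 5 spots.

5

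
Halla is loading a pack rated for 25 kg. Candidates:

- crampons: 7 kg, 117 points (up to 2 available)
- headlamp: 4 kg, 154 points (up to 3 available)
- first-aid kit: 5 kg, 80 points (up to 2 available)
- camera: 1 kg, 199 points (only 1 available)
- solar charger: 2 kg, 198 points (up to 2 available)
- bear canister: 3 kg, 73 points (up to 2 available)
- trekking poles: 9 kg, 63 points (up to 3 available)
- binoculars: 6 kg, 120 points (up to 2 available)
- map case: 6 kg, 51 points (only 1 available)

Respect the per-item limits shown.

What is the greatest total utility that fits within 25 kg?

The ratio heuristic lands on 3×headlamp + camera + 2×solar charger + 2×bear canister (1203) but leaves 2 kg idle.
Dropping bear canister frees 3 kg; slotting in first-aid kit (5 kg) lifts the total to 1210 at 25 kg.

1210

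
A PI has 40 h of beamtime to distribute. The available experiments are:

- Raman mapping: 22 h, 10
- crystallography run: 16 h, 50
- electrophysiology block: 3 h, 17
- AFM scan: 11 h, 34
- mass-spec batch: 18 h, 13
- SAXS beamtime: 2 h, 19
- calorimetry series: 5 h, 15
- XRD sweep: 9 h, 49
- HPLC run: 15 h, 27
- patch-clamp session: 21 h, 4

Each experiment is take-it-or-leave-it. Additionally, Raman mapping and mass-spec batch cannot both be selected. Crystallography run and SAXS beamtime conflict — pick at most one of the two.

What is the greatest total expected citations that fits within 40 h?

Best packing: crystallography run + electrophysiology block + AFM scan + XRD sweep — 39 h, 150 total.

150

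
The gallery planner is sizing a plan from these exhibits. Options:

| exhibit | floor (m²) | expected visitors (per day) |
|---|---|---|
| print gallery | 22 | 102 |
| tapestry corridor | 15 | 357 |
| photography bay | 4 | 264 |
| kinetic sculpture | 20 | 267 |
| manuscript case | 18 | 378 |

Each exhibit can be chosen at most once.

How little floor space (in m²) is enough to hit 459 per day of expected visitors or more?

19

Look for the lowest-floor combination reaching 459.
Taking tapestry corridor + photography bay gives 621 (≥ 459) for 19 m².
Below 19 m² the best achievable stays under 459.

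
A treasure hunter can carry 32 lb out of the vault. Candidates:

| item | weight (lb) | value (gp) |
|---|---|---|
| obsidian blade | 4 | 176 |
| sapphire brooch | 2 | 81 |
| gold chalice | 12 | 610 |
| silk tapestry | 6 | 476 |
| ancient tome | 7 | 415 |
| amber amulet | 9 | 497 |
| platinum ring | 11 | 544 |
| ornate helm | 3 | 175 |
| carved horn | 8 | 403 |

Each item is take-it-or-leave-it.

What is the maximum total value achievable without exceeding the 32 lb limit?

Density check — silk tapestry 79.33, ancient tome 59.29, ornate helm 58.33, amber amulet 55.22 are the best per lb.
The ratio heuristic lands on obsidian blade + sapphire brooch + silk tapestry + ancient tome + amber amulet + ornate helm (1820) but leaves 1 lb idle.
Replace obsidian blade and ornate helm with carved horn: the trade gains 52 net, giving 1872 at 32 lb.
The closest alternative, obsidian blade + gold chalice + silk tapestry + ancient tome + ornate helm, reaches only 1852.

1872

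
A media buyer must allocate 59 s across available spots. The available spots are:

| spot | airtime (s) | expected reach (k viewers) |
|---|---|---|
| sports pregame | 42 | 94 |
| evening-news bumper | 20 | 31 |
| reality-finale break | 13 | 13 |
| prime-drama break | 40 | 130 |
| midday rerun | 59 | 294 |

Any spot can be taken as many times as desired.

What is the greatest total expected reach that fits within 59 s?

The ratio ordering already packs tightly: midday rerun, 59 s, 294.
Nothing else within 59 s beats 294.

294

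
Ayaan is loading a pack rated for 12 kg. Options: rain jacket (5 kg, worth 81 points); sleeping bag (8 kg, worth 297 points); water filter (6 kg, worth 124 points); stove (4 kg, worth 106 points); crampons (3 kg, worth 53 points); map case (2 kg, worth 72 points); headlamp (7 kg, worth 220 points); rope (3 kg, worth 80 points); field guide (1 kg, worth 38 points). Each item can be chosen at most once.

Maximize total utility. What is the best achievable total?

By utility per kg: field guide 38.00, sleeping bag 37.12, map case 36.00 lead.
Greedy by ratio would take sleeping bag + map case + field guide: 11 kg used, total 407.
The 2 kg tied up in map case is better spent on rope — total rises to 415 (12 kg).

415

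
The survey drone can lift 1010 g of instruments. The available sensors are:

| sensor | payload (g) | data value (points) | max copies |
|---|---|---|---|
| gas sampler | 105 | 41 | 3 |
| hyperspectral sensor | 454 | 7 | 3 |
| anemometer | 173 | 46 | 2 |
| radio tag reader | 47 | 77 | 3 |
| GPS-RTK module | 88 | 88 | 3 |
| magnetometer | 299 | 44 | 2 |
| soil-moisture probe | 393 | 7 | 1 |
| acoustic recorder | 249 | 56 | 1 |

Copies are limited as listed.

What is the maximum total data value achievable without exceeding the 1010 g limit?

674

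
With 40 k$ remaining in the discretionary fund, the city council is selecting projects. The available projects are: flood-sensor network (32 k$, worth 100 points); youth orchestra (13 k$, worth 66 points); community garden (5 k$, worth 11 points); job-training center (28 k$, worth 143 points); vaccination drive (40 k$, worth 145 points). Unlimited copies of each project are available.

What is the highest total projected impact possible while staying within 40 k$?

198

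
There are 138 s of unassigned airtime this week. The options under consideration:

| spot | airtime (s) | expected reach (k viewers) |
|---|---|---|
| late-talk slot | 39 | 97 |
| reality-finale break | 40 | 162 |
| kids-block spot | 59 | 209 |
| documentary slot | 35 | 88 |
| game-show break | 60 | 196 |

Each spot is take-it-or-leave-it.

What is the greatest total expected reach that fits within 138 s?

Density check — reality-finale break 4.05, kids-block spot 3.54, game-show break 3.27, documentary slot 2.51 are the best per s.
Taking the top-ratio spots first gives reality-finale break + kids-block spot + documentary slot for 459 (134 s).
The 35 s tied up in documentary slot is better spent on late-talk slot — total rises to 468 (138 s).

468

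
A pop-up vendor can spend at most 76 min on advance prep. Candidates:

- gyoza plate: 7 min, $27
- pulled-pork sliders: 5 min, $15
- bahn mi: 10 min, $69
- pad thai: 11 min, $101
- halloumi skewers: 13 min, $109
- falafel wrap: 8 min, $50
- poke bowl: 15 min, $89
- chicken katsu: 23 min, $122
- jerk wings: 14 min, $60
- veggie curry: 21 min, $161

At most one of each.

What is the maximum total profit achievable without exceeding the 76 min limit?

Taking the top-ratio dishes first gives gyoza plate + pulled-pork sliders + bahn mi + pad thai + halloumi skewers + falafel wrap + veggie curry for 532 (75 min).
The 15 min tied up in gyoza plate and falafel wrap is better spent on poke bowl — total rises to 544 (75 min).
The closest alternative, pad thai + halloumi skewers + falafel wrap + chicken katsu + veggie curry, reaches only 543.

544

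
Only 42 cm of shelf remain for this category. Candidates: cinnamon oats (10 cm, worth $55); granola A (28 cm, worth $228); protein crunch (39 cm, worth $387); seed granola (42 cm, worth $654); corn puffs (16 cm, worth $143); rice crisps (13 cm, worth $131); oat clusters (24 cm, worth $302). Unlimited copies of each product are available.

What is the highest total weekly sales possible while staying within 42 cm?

By weekly sales per cm: seed granola 15.57, oat clusters 12.58, rice crisps 10.08 lead.
Best packing: seed granola — 42 cm, 654 total.
No other feasible combination exceeds 654.

654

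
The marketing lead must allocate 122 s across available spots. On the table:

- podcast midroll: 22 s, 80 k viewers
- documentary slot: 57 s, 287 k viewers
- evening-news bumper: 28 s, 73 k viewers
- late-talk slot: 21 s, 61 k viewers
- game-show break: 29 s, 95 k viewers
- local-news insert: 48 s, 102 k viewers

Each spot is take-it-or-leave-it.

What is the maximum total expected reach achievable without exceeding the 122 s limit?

Ranking by ratio (expected reach/s): documentary slot 5.04, podcast midroll 3.64, game-show break 3.28, late-talk slot 2.90.
Taking podcast midroll + documentary slot + game-show break: 108 s used, 462 in expected reach.
Runner-up documentary slot + evening-news bumper + game-show break tops out at 455.

462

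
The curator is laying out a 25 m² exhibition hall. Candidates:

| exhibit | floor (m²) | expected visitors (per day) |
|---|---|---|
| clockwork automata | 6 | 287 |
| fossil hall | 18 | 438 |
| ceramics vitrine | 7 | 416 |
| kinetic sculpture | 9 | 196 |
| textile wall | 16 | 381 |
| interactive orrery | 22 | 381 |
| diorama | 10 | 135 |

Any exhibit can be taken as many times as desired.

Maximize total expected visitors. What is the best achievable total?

A density-first pass picks 3×ceramics vitrine — 1248 at 21 m².
The 14 m² tied up in 2×ceramics vitrine is better spent on 3×clockwork automata — total rises to 1277 (25 m²).
No other feasible combination exceeds 1277.

1277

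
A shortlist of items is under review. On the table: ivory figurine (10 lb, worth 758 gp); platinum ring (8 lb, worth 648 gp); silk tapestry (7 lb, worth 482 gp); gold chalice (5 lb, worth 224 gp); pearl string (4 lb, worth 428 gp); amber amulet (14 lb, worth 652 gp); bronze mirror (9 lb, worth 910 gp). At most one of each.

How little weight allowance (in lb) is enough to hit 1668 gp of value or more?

Need the lightest bundle worth ≥ 1668.
Taking ivory figurine + bronze mirror gives 1668 (≥ 1668) for 19 lb.
Below 19 lb the best achievable stays under 1668.

19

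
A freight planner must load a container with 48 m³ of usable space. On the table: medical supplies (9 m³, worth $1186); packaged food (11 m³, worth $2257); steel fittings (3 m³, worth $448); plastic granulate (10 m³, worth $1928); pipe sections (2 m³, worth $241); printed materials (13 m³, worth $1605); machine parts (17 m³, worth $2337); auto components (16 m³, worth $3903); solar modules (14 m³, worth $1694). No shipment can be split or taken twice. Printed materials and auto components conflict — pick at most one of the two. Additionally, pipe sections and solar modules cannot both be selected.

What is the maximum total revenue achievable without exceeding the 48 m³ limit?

9515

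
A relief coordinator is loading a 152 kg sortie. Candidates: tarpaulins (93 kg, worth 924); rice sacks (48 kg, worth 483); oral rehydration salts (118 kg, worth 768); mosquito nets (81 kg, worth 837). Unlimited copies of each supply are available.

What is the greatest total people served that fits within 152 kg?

Greedy by ratio would take rice sacks + mosquito nets: 129 kg used, total 1320.
The 81 kg tied up in mosquito nets is better spent on 2×rice sacks — total rises to 1449 (144 kg).
No other feasible combination exceeds 1449.

1449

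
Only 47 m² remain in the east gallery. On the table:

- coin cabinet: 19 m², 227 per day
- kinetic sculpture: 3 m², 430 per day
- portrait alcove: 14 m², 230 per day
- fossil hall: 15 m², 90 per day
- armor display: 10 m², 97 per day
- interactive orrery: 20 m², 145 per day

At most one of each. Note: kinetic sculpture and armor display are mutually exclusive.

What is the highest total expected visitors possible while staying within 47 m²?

887

By expected visitors per m²: kinetic sculpture 143.33, portrait alcove 16.43, coin cabinet 11.95, armor display 9.70 lead.
Best packing: coin cabinet + kinetic sculpture + portrait alcove — 36 m², 887 total.
That's the maximum — no feasible swap from here does better than 887.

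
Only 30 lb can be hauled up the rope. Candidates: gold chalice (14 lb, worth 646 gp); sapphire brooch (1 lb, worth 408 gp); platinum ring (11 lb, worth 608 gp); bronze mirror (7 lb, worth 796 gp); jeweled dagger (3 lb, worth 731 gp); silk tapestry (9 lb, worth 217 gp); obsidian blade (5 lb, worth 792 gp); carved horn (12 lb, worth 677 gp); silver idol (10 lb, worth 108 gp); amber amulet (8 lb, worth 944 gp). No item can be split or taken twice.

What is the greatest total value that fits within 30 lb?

3671

The ratio ordering already packs tightly: sapphire brooch + bronze mirror + jeweled dagger + obsidian blade + amber amulet, 24 lb, 3671.
Every other selection either busts 30 lb or fails to beat 3671.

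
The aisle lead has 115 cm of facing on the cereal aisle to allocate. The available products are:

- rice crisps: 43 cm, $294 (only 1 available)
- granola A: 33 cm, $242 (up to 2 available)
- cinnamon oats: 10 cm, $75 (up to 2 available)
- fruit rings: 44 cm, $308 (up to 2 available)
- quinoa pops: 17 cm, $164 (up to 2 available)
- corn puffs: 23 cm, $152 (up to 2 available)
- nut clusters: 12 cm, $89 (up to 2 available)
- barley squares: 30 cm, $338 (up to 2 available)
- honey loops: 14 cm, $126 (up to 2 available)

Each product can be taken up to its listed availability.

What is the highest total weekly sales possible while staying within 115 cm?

Greedy by ratio would take 2×quinoa pops + 2×barley squares + honey loops: 108 cm used, total 1130.
Dropping quinoa pops frees 17 cm; slotting in cinnamon oats + honey loops (24 cm) lifts the total to 1167 at 115 cm.
Every other selection either busts 115 cm or exceeds an availability limit or fails to beat 1167.

1167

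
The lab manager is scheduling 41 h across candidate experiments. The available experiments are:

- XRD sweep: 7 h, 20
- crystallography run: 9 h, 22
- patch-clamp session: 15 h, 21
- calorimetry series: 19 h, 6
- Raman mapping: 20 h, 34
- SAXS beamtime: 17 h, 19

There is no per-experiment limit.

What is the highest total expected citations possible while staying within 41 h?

106

Ranking by ratio (expected citations/h): XRD sweep 2.86, crystallography run 2.44, Raman mapping 1.70.
Greedy by ratio would take 5×XRD sweep: 35 h used, total 100.
Dropping 3×XRD sweep frees 21 h; slotting in 3×crystallography run (27 h) lifts the total to 106 at 41 h.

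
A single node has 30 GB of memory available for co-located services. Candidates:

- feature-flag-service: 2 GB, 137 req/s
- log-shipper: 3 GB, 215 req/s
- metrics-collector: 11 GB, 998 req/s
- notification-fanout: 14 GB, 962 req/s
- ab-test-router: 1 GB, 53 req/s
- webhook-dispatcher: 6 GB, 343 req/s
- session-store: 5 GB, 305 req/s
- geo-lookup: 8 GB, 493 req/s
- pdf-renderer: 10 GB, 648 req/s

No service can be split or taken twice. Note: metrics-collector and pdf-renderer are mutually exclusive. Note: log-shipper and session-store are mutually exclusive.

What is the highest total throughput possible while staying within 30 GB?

2312

Ranking by ratio (throughput/GB): metrics-collector 90.73, log-shipper 71.67, notification-fanout 68.71.
The ratio ordering already packs tightly: feature-flag-service + log-shipper + metrics-collector + notification-fanout, 30 GB, 2312.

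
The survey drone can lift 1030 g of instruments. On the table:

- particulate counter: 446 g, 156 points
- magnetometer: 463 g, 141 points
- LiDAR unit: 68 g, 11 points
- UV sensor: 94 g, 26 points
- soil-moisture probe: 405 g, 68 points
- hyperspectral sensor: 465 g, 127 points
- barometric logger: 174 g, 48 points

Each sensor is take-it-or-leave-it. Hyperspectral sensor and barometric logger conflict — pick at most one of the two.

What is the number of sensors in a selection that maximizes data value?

3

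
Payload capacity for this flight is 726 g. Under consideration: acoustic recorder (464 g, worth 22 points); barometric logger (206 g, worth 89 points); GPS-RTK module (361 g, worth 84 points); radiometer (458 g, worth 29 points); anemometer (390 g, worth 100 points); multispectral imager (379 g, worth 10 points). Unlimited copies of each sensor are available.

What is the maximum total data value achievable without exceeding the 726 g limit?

Taking 3×barometric logger: 618 g used, 267 in data value.
Every other selection either busts 726 g or fails to beat 267.

267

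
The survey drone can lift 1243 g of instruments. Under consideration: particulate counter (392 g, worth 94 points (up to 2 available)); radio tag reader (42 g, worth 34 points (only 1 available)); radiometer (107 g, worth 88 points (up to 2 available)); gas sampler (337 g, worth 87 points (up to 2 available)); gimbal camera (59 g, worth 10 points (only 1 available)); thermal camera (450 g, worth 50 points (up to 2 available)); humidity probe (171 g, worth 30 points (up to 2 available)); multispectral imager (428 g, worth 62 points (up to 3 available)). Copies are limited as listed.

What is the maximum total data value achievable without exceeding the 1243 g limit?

Taking the top-ratio sensors first gives radio tag reader + 2×radiometer + 2×gas sampler + gimbal camera + humidity probe for 424 (1160 g).
Replace gas sampler with particulate counter: the trade gains 7 net, giving 431 at 1215 g.
Every other selection either busts 1243 g or exceeds an availability limit or fails to beat 431.

431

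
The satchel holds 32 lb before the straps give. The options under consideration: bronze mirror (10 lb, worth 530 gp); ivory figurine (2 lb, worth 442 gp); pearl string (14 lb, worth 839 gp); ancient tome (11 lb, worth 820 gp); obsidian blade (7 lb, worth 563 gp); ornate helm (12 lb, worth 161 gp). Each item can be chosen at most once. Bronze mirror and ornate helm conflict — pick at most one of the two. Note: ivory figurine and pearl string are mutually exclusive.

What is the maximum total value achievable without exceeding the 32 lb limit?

Best packing: bronze mirror + ivory figurine + ancient tome + obsidian blade — 30 lb, 2355 total.

2355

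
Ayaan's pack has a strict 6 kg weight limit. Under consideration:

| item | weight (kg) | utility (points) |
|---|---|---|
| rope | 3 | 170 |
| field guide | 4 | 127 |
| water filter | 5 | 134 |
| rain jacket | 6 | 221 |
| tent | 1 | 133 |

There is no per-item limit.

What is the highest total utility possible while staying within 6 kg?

798

Best packing: 6×tent — 6 kg, 798 total.
That's the maximum — no swap from here does better than 798.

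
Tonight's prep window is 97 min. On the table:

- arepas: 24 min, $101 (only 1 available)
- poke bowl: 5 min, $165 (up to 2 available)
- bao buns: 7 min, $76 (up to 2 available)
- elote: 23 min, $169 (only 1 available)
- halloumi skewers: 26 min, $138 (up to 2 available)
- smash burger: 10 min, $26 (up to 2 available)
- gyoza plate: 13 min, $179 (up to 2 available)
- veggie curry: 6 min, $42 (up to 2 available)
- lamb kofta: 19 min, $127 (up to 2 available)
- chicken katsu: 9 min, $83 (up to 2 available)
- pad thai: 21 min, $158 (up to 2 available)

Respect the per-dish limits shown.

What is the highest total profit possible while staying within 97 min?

1217

Greedy by ratio would take 2×poke bowl + 2×bao buns + 2×gyoza plate + veggie curry + 2×chicken katsu + pad thai: 95 min used, total 1206.
The 21 min tied up in pad thai is better spent on elote — total rises to 1217 (97 min).
That's the maximum — no swap from here does better than 1217.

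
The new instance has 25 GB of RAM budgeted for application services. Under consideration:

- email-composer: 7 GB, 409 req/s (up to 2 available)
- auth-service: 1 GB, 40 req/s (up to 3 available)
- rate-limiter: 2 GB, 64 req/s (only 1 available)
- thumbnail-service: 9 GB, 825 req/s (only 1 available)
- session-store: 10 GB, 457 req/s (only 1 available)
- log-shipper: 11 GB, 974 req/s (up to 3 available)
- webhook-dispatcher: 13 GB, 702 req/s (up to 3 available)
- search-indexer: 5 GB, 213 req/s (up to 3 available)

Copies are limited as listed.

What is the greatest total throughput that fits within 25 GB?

Density check — thumbnail-service 91.67, log-shipper 88.55, email-composer 58.43 are the best per GB.
A density-first pass picks thumbnail-service + log-shipper + search-indexer — 2012 at 25 GB.
Dropping thumbnail-service and search-indexer frees 14 GB; slotting in 3×auth-service + log-shipper (14 GB) lifts the total to 2068 at 25 GB.
Nothing else within 25 GB beats 2068.

2068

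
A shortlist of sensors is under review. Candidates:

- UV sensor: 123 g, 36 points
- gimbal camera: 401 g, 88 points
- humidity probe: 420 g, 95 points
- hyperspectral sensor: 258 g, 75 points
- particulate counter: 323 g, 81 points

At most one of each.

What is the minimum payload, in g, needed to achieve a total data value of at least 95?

381

Minimise g subject to total data value ≥ 95.
UV sensor + hyperspectral sensor reaches 111 using 381 g.
Below 381 g the best achievable stays under 95.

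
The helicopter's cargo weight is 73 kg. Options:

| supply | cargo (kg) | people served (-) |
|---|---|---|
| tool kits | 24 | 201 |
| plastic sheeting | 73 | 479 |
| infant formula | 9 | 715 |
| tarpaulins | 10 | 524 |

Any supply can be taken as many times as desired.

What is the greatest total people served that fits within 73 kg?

By people served per kg: infant formula 79.44, tarpaulins 52.40, tool kits 8.38 lead.
8×infant formula uses 72 of the 73 kg and totals 5720.

5720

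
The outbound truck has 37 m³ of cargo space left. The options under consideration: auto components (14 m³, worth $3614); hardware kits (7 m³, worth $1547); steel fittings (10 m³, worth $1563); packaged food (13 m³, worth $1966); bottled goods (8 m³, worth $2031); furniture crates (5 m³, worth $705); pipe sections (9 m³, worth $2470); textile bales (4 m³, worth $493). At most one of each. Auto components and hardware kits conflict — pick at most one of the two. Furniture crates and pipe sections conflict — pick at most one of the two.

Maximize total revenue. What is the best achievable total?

8608

Best packing: auto components + bottled goods + pipe sections + textile bales — 35 m³, 8608 total.
Nothing else feasible within 37 m³ beats 8608.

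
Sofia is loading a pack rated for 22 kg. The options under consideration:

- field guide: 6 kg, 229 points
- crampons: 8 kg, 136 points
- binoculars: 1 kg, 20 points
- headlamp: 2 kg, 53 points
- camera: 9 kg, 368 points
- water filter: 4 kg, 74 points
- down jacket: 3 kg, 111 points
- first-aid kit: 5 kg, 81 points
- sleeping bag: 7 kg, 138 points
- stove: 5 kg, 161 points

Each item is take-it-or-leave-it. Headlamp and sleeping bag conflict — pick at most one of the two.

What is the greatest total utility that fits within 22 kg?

811

Filling by ratio: field guide + binoculars + headlamp + camera + down jacket for 781, with 1 kg left unused.
The 4 kg tied up in binoculars and down jacket is better spent on stove — total rises to 811 (22 kg).
An exhaustive check of the 1024 subsets confirms 811.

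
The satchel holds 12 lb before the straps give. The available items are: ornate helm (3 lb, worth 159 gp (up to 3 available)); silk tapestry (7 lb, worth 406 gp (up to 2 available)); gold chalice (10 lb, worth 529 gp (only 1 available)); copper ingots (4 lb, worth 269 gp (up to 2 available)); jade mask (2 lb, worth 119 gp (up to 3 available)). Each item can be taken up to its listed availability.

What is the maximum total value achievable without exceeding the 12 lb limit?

Density check — copper ingots 67.25, jade mask 59.50, silk tapestry 58.00, ornate helm 53.00 are the best per lb.
The ratio ordering already packs tightly: 2×copper ingots + 2×jade mask, 12 lb, 776.
That's the maximum — no swap from here does better than 776.

776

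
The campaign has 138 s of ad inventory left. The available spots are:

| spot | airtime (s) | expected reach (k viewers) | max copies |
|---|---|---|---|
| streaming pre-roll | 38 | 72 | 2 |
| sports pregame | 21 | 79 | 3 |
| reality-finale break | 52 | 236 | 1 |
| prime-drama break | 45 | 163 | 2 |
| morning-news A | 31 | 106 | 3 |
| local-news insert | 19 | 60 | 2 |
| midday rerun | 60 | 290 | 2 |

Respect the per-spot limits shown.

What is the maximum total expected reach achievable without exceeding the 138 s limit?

605

Taking the top-ratio spots first gives 2×midday rerun for 580 (120 s).
The 60 s tied up in midday rerun is better spent on sports pregame + reality-finale break — total rises to 605 (133 s).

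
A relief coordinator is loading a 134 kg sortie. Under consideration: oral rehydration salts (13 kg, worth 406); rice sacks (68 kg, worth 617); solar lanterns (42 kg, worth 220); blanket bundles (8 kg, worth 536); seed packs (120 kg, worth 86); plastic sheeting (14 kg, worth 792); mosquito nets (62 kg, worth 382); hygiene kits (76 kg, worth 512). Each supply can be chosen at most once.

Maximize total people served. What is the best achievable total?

The ratio ordering already packs tightly: oral rehydration salts + rice sacks + blanket bundles + plastic sheeting, 103 kg, 2351.
Runner-up oral rehydration salts + blanket bundles + plastic sheeting + hygiene kits tops out at 2246.

2351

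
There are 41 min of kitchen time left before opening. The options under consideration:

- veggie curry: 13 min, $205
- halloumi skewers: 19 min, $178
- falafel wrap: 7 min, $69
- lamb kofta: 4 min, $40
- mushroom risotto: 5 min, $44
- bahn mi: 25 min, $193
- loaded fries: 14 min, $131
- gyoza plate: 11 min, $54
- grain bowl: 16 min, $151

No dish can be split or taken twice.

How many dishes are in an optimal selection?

4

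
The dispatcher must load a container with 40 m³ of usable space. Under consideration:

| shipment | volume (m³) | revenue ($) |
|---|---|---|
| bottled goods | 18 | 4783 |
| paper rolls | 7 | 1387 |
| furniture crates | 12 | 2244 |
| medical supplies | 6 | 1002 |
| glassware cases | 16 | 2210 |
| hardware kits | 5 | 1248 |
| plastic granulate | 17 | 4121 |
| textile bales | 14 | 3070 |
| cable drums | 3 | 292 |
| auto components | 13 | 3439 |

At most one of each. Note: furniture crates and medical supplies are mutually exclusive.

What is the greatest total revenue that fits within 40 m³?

Density check — bottled goods 265.72, auto components 264.54, hardware kits 249.60, plastic granulate 242.41 are the best per m³.
A density-first pass picks bottled goods + hardware kits + cable drums + auto components — 9762 at 39 m³.
The 16 m³ tied up in cable drums and auto components is better spent on plastic granulate — total rises to 10152 (40 m³).
Next best is bottled goods + hardware kits + cable drums + auto components at 9762 (39 m³) — short by 390.

10152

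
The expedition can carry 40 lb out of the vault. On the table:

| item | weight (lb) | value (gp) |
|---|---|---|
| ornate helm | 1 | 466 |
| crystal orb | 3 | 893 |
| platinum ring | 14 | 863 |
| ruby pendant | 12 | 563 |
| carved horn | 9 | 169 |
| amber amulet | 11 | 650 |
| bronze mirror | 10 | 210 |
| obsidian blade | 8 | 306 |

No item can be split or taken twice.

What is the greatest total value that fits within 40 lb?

3178

Best packing: ornate helm + crystal orb + platinum ring + amber amulet + obsidian blade — 37 lb, 3178 total.
Next best is ornate helm + crystal orb + platinum ring + ruby pendant + obsidian blade at 3091 (38 lb) — short by 87.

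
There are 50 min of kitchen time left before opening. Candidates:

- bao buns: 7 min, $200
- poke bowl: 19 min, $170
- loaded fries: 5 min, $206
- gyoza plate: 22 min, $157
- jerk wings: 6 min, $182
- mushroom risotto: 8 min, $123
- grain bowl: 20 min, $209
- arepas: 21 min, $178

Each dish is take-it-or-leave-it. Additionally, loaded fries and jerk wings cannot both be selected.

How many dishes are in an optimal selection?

4

The maximum profit within 50 min is 738.
One optimal bundle: bao buns + loaded fries + mushroom risotto + grain bowl (40 min).
Any selection reaching 738 contains exactly 4 dishes.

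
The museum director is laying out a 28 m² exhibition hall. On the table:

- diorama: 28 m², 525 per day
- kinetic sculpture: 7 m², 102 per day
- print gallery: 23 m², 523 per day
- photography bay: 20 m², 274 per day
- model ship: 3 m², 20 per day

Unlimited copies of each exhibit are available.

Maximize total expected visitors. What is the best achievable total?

Ranking by ratio (expected visitors/m²): print gallery 22.74, diorama 18.75, kinetic sculpture 14.57.
Best packing: print gallery + model ship — 26 m², 543 total.
Nothing else within 28 m² beats 543.

543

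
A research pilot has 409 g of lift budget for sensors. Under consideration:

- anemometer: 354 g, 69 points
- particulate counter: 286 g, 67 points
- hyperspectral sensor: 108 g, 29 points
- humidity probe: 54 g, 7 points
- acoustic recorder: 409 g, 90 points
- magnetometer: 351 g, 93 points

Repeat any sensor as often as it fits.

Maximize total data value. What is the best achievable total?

100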